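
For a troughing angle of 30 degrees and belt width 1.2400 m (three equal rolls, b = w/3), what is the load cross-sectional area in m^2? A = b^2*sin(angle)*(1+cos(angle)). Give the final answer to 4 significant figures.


b = 1.2400/3 = 0.413333 m
A = 0.413333^2 * sin(30 deg) * (1 + cos(30 deg))
A = 0.1594 m^2


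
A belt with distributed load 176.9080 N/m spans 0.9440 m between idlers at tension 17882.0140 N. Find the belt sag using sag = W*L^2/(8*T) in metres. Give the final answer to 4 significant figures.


sag = 176.9080 * 0.9440^2 / (8 * 17882.0140)
sag = 0.001102 m


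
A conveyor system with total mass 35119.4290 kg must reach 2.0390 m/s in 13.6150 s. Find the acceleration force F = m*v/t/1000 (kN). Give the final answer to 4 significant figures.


F = 35119.4290 * 2.0390 / 13.6150 / 1000
F = 5.260 kN


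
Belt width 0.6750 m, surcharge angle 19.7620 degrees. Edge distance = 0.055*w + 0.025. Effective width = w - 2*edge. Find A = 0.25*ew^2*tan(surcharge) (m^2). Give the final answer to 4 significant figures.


edge = 0.055*0.6750 + 0.025 = 0.062125 m
ew = 0.6750 - 2*0.062125 = 0.55075 m
A = 0.25 * 0.55075^2 * tan(19.7620 deg)
A = 0.02724 m^2


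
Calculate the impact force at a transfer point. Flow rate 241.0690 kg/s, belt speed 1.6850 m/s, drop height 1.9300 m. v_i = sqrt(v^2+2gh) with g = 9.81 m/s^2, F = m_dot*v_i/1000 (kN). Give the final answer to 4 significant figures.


v_i = sqrt(1.6850^2 + 2*9.81*1.9300) = 6.38011 m/s
F = 241.0690 * 6.38011 / 1000
F = 1.538 kN


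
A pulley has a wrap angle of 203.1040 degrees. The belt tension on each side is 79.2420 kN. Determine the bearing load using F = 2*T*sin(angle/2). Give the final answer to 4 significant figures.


F = 2 * 79.2420 * sin(203.1040/2 deg)
F = 155.3 kN


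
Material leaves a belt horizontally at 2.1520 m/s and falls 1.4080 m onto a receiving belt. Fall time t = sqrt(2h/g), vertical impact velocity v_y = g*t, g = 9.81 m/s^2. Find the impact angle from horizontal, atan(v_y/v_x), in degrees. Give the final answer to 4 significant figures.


t = sqrt(2*1.4080/9.81) = 0.535774 s
v_y = 9.81 * 0.535774 = 5.25594 m/s
angle = atan(5.25594 / 2.1520) = 67.73 deg


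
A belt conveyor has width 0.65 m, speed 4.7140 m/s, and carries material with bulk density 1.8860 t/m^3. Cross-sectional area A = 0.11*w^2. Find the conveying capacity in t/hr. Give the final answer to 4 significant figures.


A = 0.11 * 0.65^2 = 0.046475 m^2
C = 0.046475 * 4.7140 * 1.8860 * 3600
C = 1487 t/hr


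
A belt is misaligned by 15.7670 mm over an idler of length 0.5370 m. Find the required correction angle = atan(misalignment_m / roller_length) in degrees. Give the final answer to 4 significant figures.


misalign_m = 15.7670 / 1000 = 0.015767 m
angle = atan(0.015767 / 0.5370)
angle = 1.682 deg


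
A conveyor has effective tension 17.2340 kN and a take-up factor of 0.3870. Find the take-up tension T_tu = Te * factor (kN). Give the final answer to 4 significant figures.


T_tu = 17.2340 * 0.3870
T_tu = 6.670 kN


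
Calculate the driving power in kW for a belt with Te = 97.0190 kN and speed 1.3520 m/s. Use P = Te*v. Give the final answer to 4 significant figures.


P = Te * v = 97.0190 * 1.3520
P = 131.2 kW


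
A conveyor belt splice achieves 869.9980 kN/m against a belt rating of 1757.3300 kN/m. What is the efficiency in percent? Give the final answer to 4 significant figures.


Eff = 869.9980 / 1757.3300 * 100
Eff = 49.51 %


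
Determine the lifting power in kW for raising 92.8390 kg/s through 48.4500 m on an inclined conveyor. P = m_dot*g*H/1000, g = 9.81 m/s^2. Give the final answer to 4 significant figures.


P = 92.8390 * 9.81 * 48.4500 / 1000
P = 44.13 kW


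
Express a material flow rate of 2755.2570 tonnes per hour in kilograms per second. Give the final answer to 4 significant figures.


m_dot = 2755.2570 * 1000 / 3600
m_dot = 765.3 kg/s


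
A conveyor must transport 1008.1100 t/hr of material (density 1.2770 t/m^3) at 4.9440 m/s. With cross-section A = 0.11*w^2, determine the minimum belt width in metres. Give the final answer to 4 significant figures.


A_req = 1008.1100 / (4.9440 * 1.2770 * 3600) = 0.0443543 m^2
w = sqrt(0.0443543 / 0.11)
w = 0.6350 m


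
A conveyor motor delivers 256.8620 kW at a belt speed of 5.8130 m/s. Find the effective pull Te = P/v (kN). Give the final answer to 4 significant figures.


Te = P / v = 256.8620 / 5.8130
Te = 44.19 kN


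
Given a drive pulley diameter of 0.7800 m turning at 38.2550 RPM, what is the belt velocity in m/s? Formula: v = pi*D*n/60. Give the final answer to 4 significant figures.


v = pi * 0.7800 * 38.2550 / 60
v = 1.562 m/s


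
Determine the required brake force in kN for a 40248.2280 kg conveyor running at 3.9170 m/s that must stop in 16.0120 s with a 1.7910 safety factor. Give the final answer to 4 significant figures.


F = 40248.2280 * 3.9170 / 16.0120 * 1.7910 / 1000
F = 17.63 kN


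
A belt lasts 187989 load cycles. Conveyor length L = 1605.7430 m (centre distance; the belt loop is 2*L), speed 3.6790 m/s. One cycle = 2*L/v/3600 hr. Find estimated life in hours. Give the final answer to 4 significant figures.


cycle_time = 2 * 1605.7430 / 3.6790 / 3600 = 0.242479 hr
life = 187989 * 0.242479 = 45580 hours


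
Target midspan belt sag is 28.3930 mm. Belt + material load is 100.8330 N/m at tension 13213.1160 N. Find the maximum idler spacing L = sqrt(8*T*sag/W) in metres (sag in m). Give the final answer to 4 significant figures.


sag = 28.3930/1000 = 0.028393 m
L = sqrt(8 * 13213.1160 * 0.028393 / 100.8330)
L = 5.456 m


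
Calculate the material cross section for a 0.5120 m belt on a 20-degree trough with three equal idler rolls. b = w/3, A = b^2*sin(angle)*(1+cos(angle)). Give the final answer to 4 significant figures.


b = 0.5120/3 = 0.170667 m
A = 0.170667^2 * sin(20 deg) * (1 + cos(20 deg))
A = 0.01932 m^2


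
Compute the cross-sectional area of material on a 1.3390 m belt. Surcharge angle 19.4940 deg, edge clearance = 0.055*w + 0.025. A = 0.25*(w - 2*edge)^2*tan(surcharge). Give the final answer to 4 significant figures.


edge = 0.055*1.3390 + 0.025 = 0.098645 m
ew = 1.3390 - 2*0.098645 = 1.14171 m
A = 0.25 * 1.14171^2 * tan(19.4940 deg)
A = 0.1154 m^2


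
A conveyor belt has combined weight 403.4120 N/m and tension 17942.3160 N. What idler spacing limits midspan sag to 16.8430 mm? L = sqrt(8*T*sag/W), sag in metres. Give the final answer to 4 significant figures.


sag = 16.8430/1000 = 0.016843 m
L = sqrt(8 * 17942.3160 * 0.016843 / 403.4120)
L = 2.448 m


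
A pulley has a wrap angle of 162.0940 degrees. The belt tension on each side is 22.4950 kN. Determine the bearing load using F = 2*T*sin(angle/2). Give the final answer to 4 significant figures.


F = 2 * 22.4950 * sin(162.0940/2 deg)
F = 44.44 kN


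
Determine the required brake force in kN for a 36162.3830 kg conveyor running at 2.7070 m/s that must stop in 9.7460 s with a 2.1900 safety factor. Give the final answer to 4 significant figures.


F = 36162.3830 * 2.7070 / 9.7460 * 2.1900 / 1000
F = 22.00 kN


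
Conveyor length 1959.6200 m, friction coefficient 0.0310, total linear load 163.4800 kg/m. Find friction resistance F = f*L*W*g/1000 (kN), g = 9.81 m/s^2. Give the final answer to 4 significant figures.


F = 0.0310 * 1959.6200 * 163.4800 * 9.81 / 1000
F = 97.42 kN


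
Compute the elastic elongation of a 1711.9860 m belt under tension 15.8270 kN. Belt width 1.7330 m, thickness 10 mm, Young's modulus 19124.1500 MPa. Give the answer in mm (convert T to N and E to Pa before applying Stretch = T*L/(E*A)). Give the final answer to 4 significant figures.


A = 1.7330 * 0.01 = 0.01733 m^2
Stretch = 15.8270*1000 * 1711.9860 / (19124.1500e6 * 0.01733) * 1000
Stretch = 81.76 mm


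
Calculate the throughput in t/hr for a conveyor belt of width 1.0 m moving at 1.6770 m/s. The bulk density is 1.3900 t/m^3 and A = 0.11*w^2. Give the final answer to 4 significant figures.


A = 0.11 * 1.0^2 = 0.11 m^2
C = 0.11 * 1.6770 * 1.3900 * 3600
C = 923.1 t/hr


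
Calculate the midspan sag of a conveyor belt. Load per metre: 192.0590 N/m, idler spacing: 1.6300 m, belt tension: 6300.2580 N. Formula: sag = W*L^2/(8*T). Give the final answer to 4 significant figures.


sag = 192.0590 * 1.6300^2 / (8 * 6300.2580)
sag = 0.01012 m


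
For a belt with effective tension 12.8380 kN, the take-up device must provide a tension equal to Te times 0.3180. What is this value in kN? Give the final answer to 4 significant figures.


T_tu = 12.8380 * 0.3180
T_tu = 4.082 kN


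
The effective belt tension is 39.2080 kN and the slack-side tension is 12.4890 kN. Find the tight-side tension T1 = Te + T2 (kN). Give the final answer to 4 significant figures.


T1 = Te + T2 = 39.2080 + 12.4890
T1 = 51.70 kN


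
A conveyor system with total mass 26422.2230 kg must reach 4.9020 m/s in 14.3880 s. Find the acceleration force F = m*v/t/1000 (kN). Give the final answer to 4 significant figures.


F = 26422.2230 * 4.9020 / 14.3880 / 1000
F = 9.002 kN


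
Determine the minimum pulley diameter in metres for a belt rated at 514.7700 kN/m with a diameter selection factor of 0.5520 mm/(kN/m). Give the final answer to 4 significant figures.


D = 514.7700 * 0.5520 / 1000
D = 0.2842 m


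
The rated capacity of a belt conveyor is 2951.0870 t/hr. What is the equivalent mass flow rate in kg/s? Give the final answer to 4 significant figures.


m_dot = 2951.0870 * 1000 / 3600
m_dot = 819.7 kg/s


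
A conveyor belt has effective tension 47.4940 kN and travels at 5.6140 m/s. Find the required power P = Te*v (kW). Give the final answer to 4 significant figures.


P = Te * v = 47.4940 * 5.6140
P = 266.6 kW


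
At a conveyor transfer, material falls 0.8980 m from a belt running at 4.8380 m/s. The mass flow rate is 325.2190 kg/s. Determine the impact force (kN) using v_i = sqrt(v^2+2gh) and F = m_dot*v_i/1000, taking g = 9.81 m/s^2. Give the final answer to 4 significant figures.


v_i = sqrt(4.8380^2 + 2*9.81*0.8980) = 6.40508 m/s
F = 325.2190 * 6.40508 / 1000
F = 2.083 kN


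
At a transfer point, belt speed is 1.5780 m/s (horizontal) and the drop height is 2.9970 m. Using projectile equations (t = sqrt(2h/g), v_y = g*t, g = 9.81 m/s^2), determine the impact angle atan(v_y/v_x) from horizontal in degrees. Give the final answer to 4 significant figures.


t = sqrt(2*2.9970/9.81) = 0.781671 s
v_y = 9.81 * 0.781671 = 7.66819 m/s
angle = atan(7.66819 / 1.5780) = 78.37 deg


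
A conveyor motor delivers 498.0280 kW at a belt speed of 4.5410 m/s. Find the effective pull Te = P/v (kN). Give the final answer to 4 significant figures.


Te = P / v = 498.0280 / 4.5410
Te = 109.7 kN


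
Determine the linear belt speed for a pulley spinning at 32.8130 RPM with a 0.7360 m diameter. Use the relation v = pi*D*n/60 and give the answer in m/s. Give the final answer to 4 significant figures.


v = pi * 0.7360 * 32.8130 / 60
v = 1.265 m/s


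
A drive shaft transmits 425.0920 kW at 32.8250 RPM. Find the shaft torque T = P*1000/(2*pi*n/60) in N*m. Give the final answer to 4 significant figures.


omega = 2*pi*32.8250/60 = 3.43743 rad/s
T = 425.0920*1000 / 3.43743
T = 123700 N*m


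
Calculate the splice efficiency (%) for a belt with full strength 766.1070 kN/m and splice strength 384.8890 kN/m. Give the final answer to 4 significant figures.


Eff = 384.8890 / 766.1070 * 100
Eff = 50.24 %


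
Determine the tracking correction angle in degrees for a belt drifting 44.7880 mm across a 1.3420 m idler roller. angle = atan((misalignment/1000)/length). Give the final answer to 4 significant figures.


misalign_m = 44.7880 / 1000 = 0.044788 m
angle = atan(0.044788 / 1.3420)
angle = 1.911 deg


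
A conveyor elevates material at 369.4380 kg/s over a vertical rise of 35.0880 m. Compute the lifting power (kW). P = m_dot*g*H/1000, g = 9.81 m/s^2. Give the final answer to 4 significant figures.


P = 369.4380 * 9.81 * 35.0880 / 1000
P = 127.2 kW


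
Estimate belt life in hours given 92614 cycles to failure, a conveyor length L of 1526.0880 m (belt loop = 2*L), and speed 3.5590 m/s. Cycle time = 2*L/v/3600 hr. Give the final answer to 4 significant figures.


cycle_time = 2 * 1526.0880 / 3.5590 / 3600 = 0.23822 hr
life = 92614 * 0.23822 = 22060 hours


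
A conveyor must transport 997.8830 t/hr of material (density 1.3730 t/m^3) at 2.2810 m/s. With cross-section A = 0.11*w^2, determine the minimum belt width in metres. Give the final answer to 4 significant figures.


A_req = 997.8830 / (2.2810 * 1.3730 * 3600) = 0.0885078 m^2
w = sqrt(0.0885078 / 0.11)
w = 0.8970 m


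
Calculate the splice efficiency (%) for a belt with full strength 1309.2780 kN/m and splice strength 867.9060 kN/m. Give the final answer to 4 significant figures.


Eff = 867.9060 / 1309.2780 * 100
Eff = 66.29 %


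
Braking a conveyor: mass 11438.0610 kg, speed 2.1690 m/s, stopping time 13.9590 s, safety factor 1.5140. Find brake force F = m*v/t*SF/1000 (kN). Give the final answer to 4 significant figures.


F = 11438.0610 * 2.1690 / 13.9590 * 1.5140 / 1000
F = 2.691 kN


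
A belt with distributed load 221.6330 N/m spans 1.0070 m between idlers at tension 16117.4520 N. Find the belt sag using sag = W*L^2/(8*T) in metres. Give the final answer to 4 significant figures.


sag = 221.6330 * 1.0070^2 / (8 * 16117.4520)
sag = 0.001743 m


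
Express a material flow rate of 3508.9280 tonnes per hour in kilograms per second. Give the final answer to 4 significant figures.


m_dot = 3508.9280 * 1000 / 3600
m_dot = 974.7 kg/s


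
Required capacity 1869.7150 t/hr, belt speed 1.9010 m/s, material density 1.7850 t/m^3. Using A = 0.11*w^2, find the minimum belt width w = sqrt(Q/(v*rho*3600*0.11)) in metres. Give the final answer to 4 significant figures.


A_req = 1869.7150 / (1.9010 * 1.7850 * 3600) = 0.153057 m^2
w = sqrt(0.153057 / 0.11)
w = 1.180 m


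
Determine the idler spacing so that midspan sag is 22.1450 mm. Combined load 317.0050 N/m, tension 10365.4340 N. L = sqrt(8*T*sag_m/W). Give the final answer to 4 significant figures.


sag = 22.1450/1000 = 0.022145 m
L = sqrt(8 * 10365.4340 * 0.022145 / 317.0050)
L = 2.407 m


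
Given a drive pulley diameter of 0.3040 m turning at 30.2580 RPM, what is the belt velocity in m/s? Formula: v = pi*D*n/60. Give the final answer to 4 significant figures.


v = pi * 0.3040 * 30.2580 / 60
v = 0.4816 m/s


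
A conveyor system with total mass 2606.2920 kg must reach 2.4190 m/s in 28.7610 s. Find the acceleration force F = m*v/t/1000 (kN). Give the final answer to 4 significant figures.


F = 2606.2920 * 2.4190 / 28.7610 / 1000
F = 0.2192 kN


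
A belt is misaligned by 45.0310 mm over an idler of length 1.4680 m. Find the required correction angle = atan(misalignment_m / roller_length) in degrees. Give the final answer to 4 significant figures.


misalign_m = 45.0310 / 1000 = 0.045031 m
angle = atan(0.045031 / 1.4680)
angle = 1.757 deg


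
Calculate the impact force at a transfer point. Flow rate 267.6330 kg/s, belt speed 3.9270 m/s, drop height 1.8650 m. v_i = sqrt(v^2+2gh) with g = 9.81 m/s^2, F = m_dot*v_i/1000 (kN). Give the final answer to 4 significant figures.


v_i = sqrt(3.9270^2 + 2*9.81*1.8650) = 7.21198 m/s
F = 267.6330 * 7.21198 / 1000
F = 1.930 kN


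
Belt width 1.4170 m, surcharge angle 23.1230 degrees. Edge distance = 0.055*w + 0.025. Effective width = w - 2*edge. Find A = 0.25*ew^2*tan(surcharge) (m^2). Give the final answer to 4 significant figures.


edge = 0.055*1.4170 + 0.025 = 0.102935 m
ew = 1.4170 - 2*0.102935 = 1.21113 m
A = 0.25 * 1.21113^2 * tan(23.1230 deg)
A = 0.1566 m^2


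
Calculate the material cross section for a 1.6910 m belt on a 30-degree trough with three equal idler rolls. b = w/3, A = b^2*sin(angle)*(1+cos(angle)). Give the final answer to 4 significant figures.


b = 1.6910/3 = 0.563667 m
A = 0.563667^2 * sin(30 deg) * (1 + cos(30 deg))
A = 0.2964 m^2


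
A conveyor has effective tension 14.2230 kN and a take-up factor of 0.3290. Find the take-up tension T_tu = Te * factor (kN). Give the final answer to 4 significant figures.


T_tu = 14.2230 * 0.3290
T_tu = 4.679 kN


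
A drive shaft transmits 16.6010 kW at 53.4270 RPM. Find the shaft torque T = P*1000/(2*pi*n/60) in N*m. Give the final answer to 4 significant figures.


omega = 2*pi*53.4270/60 = 5.59486 rad/s
T = 16.6010*1000 / 5.59486
T = 2967 N*m


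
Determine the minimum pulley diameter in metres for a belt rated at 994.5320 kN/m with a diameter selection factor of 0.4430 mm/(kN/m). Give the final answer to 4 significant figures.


D = 994.5320 * 0.4430 / 1000
D = 0.4406 m


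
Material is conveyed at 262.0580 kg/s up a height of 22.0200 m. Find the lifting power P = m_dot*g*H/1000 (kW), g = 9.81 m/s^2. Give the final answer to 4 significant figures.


P = 262.0580 * 9.81 * 22.0200 / 1000
P = 56.61 kW


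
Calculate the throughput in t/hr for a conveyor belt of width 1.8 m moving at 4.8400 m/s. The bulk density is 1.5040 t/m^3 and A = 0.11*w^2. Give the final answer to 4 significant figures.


A = 0.11 * 1.8^2 = 0.3564 m^2
C = 0.3564 * 4.8400 * 1.5040 * 3600
C = 9340 t/hr


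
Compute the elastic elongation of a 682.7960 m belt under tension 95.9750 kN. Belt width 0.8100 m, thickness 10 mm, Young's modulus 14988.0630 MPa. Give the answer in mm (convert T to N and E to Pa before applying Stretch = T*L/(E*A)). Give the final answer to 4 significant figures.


A = 0.8100 * 0.01 = 0.00810 m^2
Stretch = 95.9750*1000 * 682.7960 / (14988.0630e6 * 0.00810) * 1000
Stretch = 539.8 mm


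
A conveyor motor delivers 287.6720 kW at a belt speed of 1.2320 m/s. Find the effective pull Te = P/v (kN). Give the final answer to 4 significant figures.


Te = P / v = 287.6720 / 1.2320
Te = 233.5 kN


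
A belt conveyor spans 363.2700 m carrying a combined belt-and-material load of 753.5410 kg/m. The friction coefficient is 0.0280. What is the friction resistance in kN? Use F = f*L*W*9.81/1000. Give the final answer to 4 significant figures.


F = 0.0280 * 363.2700 * 753.5410 * 9.81 / 1000
F = 75.19 kN


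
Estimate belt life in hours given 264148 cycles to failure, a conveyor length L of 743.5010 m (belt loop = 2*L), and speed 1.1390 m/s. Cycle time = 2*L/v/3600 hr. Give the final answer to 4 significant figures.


cycle_time = 2 * 743.5010 / 1.1390 / 3600 = 0.362648 hr
life = 264148 * 0.362648 = 95790 hours


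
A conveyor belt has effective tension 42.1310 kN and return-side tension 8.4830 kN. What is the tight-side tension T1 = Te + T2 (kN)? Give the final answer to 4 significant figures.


T1 = Te + T2 = 42.1310 + 8.4830
T1 = 50.61 kN


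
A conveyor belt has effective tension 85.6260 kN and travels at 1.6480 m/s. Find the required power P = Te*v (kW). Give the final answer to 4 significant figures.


P = Te * v = 85.6260 * 1.6480
P = 141.1 kW


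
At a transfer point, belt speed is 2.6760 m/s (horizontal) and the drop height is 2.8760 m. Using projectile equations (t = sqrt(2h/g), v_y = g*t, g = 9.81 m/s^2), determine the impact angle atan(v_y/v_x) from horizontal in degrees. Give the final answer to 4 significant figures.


t = sqrt(2*2.8760/9.81) = 0.765729 s
v_y = 9.81 * 0.765729 = 7.5118 m/s
angle = atan(7.5118 / 2.6760) = 70.39 deg


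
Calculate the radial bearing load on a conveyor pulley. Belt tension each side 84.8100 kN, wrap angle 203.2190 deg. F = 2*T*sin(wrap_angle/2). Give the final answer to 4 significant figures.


F = 2 * 84.8100 * sin(203.2190/2 deg)
F = 166.1 kN


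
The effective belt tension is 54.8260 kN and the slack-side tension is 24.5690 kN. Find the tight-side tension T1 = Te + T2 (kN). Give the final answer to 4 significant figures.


T1 = Te + T2 = 54.8260 + 24.5690
T1 = 79.39 kN


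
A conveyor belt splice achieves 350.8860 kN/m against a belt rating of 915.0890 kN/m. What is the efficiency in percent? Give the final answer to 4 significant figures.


Eff = 350.8860 / 915.0890 * 100
Eff = 38.34 %


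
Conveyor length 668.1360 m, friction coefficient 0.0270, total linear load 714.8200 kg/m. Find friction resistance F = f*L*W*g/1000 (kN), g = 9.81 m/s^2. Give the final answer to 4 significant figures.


F = 0.0270 * 668.1360 * 714.8200 * 9.81 / 1000
F = 126.5 kN


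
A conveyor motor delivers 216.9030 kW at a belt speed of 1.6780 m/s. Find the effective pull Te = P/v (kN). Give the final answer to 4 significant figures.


Te = P / v = 216.9030 / 1.6780
Te = 129.3 kN


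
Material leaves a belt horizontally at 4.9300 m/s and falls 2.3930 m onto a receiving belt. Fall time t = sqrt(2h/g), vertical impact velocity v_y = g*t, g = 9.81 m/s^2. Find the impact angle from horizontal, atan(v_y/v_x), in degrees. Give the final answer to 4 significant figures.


t = sqrt(2*2.3930/9.81) = 0.698477 s
v_y = 9.81 * 0.698477 = 6.85206 m/s
angle = atan(6.85206 / 4.9300) = 54.27 deg


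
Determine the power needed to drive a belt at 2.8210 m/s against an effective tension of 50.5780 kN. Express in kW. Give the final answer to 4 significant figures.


P = Te * v = 50.5780 * 2.8210
P = 142.7 kW


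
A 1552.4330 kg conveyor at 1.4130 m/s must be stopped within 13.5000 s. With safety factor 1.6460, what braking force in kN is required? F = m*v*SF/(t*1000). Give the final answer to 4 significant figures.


F = 1552.4330 * 1.4130 / 13.5000 * 1.6460 / 1000
F = 0.2675 kN


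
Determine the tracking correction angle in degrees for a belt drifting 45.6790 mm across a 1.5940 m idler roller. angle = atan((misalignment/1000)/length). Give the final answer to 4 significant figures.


misalign_m = 45.6790 / 1000 = 0.045679 m
angle = atan(0.045679 / 1.5940)
angle = 1.641 deg


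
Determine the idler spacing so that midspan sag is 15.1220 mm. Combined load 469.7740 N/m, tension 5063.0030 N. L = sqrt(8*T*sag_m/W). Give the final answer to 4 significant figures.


sag = 15.1220/1000 = 0.015122 m
L = sqrt(8 * 5063.0030 * 0.015122 / 469.7740)
L = 1.142 m


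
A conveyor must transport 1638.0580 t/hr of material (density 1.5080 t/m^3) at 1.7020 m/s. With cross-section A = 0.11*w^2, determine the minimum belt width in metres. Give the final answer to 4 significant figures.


A_req = 1638.0580 / (1.7020 * 1.5080 * 3600) = 0.177283 m^2
w = sqrt(0.177283 / 0.11)
w = 1.270 m


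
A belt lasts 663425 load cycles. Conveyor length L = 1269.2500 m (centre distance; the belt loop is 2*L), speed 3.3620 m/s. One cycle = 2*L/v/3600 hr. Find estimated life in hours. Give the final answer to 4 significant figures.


cycle_time = 2 * 1269.2500 / 3.3620 / 3600 = 0.209738 hr
life = 663425 * 0.209738 = 139100 hours


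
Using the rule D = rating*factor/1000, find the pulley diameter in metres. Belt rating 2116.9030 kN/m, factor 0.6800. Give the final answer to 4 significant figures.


D = 2116.9030 * 0.6800 / 1000
D = 1.439 m


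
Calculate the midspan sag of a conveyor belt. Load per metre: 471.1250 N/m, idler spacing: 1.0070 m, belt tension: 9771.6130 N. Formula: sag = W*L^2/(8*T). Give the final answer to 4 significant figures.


sag = 471.1250 * 1.0070^2 / (8 * 9771.6130)
sag = 0.006111 m


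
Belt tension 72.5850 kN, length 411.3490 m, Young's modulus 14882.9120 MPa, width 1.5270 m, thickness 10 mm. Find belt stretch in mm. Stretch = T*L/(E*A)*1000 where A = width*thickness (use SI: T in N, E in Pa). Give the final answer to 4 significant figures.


A = 1.5270 * 0.01 = 0.01527 m^2
Stretch = 72.5850*1000 * 411.3490 / (14882.9120e6 * 0.01527) * 1000
Stretch = 131.4 mm


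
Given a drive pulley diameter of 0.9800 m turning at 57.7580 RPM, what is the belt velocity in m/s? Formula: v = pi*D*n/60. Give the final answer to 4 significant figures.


v = pi * 0.9800 * 57.7580 / 60
v = 2.964 m/s


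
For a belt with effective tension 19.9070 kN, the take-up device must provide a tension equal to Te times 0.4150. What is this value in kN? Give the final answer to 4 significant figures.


T_tu = 19.9070 * 0.4150
T_tu = 8.261 kN


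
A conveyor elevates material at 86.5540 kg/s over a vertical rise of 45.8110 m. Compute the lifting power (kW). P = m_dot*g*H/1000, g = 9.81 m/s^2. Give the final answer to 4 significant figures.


P = 86.5540 * 9.81 * 45.8110 / 1000
P = 38.90 kW


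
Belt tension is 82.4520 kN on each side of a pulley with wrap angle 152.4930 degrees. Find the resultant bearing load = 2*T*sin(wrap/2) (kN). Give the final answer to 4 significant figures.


F = 2 * 82.4520 * sin(152.4930/2 deg)
F = 160.2 kN


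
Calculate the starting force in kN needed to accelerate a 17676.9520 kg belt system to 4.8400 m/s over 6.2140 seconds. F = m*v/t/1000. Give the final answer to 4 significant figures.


F = 17676.9520 * 4.8400 / 6.2140 / 1000
F = 13.77 kN


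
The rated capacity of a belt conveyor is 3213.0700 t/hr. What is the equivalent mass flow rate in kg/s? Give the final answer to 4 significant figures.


m_dot = 3213.0700 * 1000 / 3600
m_dot = 892.5 kg/s


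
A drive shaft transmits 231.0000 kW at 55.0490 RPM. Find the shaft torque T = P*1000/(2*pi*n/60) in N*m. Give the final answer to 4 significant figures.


omega = 2*pi*55.0490/60 = 5.76472 rad/s
T = 231.0000*1000 / 5.76472
T = 40070 N*m


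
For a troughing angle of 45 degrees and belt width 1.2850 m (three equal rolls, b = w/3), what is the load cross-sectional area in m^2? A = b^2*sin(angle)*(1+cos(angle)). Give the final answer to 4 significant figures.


b = 1.2850/3 = 0.428333 m
A = 0.428333^2 * sin(45 deg) * (1 + cos(45 deg))
A = 0.2215 m^2


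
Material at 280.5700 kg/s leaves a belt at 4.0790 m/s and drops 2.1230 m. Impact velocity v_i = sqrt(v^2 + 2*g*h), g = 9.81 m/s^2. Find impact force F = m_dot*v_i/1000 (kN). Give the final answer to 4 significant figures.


v_i = sqrt(4.0790^2 + 2*9.81*2.1230) = 7.63489 m/s
F = 280.5700 * 7.63489 / 1000
F = 2.142 kN


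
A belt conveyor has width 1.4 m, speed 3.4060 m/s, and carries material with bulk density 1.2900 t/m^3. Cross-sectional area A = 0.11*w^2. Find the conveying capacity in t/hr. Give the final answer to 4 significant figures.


A = 0.11 * 1.4^2 = 0.2156 m^2
C = 0.2156 * 3.4060 * 1.2900 * 3600
C = 3410 t/hr


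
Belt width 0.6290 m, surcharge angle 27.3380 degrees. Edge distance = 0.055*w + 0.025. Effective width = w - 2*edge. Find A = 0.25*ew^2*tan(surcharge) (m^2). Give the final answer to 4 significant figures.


edge = 0.055*0.6290 + 0.025 = 0.059595 m
ew = 0.6290 - 2*0.059595 = 0.50981 m
A = 0.25 * 0.50981^2 * tan(27.3380 deg)
A = 0.03359 m^2


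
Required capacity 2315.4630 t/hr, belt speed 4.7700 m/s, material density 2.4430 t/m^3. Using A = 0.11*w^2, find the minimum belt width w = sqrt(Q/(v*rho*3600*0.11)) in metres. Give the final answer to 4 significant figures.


A_req = 2315.4630 / (4.7700 * 2.4430 * 3600) = 0.0551942 m^2
w = sqrt(0.0551942 / 0.11)
w = 0.7084 m


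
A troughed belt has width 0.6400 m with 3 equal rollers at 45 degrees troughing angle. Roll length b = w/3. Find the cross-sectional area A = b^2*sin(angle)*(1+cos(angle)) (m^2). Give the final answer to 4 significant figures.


b = 0.6400/3 = 0.213333 m
A = 0.213333^2 * sin(45 deg) * (1 + cos(45 deg))
A = 0.05494 m^2


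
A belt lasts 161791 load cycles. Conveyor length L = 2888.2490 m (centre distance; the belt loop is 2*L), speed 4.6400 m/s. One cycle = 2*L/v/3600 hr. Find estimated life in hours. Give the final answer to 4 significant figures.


cycle_time = 2 * 2888.2490 / 4.6400 / 3600 = 0.345815 hr
life = 161791 * 0.345815 = 55950 hours


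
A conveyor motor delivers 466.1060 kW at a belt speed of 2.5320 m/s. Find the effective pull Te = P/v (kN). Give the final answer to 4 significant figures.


Te = P / v = 466.1060 / 2.5320
Te = 184.1 kN


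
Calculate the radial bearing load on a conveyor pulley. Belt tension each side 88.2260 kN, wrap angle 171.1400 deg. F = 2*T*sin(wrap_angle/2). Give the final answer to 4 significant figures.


F = 2 * 88.2260 * sin(171.1400/2 deg)
F = 175.9 kN


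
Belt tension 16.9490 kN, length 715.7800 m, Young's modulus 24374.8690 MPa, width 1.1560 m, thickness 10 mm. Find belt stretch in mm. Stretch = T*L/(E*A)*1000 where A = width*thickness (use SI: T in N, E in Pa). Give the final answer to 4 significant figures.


A = 1.1560 * 0.01 = 0.01156 m^2
Stretch = 16.9490*1000 * 715.7800 / (24374.8690e6 * 0.01156) * 1000
Stretch = 43.05 mm


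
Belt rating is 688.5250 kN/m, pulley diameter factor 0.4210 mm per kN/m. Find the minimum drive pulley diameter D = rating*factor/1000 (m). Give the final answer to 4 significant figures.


D = 688.5250 * 0.4210 / 1000
D = 0.2899 m


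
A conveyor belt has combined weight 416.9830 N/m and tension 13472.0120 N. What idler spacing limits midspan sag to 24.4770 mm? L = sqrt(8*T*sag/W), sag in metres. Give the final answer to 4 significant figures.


sag = 24.4770/1000 = 0.024477 m
L = sqrt(8 * 13472.0120 * 0.024477 / 416.9830)
L = 2.515 m


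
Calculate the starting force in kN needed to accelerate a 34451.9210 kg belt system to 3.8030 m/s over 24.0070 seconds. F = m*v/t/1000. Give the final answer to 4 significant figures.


F = 34451.9210 * 3.8030 / 24.0070 / 1000
F = 5.458 kN


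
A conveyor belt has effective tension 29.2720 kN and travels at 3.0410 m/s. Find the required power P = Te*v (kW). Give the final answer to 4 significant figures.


P = Te * v = 29.2720 * 3.0410
P = 89.02 kW


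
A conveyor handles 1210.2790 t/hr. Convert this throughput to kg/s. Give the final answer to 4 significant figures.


m_dot = 1210.2790 * 1000 / 3600
m_dot = 336.2 kg/s


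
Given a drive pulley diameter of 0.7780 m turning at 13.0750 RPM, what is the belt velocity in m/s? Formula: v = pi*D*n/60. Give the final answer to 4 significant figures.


v = pi * 0.7780 * 13.0750 / 60
v = 0.5326 m/s


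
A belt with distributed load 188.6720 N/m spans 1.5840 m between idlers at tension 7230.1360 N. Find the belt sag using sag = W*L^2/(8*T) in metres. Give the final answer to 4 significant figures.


sag = 188.6720 * 1.5840^2 / (8 * 7230.1360)
sag = 0.008184 m


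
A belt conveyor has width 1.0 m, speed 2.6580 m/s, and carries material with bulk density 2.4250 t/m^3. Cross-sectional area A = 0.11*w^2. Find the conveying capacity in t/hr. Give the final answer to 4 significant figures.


A = 0.11 * 1.0^2 = 0.11 m^2
C = 0.11 * 2.6580 * 2.4250 * 3600
C = 2552 t/hr


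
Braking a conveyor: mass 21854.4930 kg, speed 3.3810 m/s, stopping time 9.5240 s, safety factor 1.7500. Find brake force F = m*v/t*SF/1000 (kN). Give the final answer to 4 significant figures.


F = 21854.4930 * 3.3810 / 9.5240 * 1.7500 / 1000
F = 13.58 kN


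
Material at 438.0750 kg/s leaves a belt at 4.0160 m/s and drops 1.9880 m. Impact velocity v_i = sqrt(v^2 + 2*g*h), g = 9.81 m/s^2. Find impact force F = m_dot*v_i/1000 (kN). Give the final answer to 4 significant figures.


v_i = sqrt(4.0160^2 + 2*9.81*1.9880) = 7.42515 m/s
F = 438.0750 * 7.42515 / 1000
F = 3.253 kN


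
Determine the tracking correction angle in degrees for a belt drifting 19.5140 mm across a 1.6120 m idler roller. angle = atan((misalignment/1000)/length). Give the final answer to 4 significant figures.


misalign_m = 19.5140 / 1000 = 0.019514 m
angle = atan(0.019514 / 1.6120)
angle = 0.6936 deg


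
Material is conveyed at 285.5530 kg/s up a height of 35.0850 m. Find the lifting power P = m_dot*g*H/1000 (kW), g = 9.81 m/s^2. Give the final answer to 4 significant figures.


P = 285.5530 * 9.81 * 35.0850 / 1000
P = 98.28 kW


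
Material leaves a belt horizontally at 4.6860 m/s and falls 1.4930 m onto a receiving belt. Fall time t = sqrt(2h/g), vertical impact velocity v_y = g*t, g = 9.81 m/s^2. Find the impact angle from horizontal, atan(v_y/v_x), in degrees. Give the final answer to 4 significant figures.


t = sqrt(2*1.4930/9.81) = 0.551709 s
v_y = 9.81 * 0.551709 = 5.41227 m/s
angle = atan(5.41227 / 4.6860) = 49.11 deg


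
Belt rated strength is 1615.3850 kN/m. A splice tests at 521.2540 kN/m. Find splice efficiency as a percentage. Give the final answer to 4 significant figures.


Eff = 521.2540 / 1615.3850 * 100
Eff = 32.27 %


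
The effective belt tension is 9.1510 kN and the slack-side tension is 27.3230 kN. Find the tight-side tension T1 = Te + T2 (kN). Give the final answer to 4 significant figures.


T1 = Te + T2 = 9.1510 + 27.3230
T1 = 36.47 kN


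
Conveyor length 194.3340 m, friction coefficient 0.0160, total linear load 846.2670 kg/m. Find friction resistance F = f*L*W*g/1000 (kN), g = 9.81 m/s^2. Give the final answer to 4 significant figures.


F = 0.0160 * 194.3340 * 846.2670 * 9.81 / 1000
F = 25.81 kN


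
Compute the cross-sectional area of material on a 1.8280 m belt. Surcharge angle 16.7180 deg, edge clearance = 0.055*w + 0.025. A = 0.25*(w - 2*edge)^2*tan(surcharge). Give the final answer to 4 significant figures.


edge = 0.055*1.8280 + 0.025 = 0.12554 m
ew = 1.8280 - 2*0.12554 = 1.57692 m
A = 0.25 * 1.57692^2 * tan(16.7180 deg)
A = 0.1867 m^2


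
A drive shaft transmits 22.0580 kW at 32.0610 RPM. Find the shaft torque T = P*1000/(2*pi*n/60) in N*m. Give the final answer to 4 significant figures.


omega = 2*pi*32.0610/60 = 3.35742 rad/s
T = 22.0580*1000 / 3.35742
T = 6570 N*m


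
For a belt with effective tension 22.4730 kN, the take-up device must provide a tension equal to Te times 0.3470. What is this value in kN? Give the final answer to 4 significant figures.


T_tu = 22.4730 * 0.3470
T_tu = 7.798 kN


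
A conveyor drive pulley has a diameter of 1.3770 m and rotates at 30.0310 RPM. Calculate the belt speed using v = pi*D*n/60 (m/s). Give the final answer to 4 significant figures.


v = pi * 1.3770 * 30.0310 / 60
v = 2.165 m/s


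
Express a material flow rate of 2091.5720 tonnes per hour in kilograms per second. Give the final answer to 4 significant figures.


m_dot = 2091.5720 * 1000 / 3600
m_dot = 581.0 kg/s


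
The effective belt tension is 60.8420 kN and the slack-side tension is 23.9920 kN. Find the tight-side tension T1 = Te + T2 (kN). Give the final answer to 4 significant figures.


T1 = Te + T2 = 60.8420 + 23.9920
T1 = 84.83 kN


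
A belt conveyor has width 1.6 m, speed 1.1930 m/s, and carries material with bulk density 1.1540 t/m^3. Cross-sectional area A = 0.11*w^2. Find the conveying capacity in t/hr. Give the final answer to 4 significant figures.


A = 0.11 * 1.6^2 = 0.2816 m^2
C = 0.2816 * 1.1930 * 1.1540 * 3600
C = 1396 t/hr


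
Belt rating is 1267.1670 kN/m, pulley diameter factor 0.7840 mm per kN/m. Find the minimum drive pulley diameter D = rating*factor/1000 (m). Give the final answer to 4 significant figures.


D = 1267.1670 * 0.7840 / 1000
D = 0.9935 m


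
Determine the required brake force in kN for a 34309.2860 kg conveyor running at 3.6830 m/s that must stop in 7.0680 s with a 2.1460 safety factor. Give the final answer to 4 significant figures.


F = 34309.2860 * 3.6830 / 7.0680 * 2.1460 / 1000
F = 38.37 kN


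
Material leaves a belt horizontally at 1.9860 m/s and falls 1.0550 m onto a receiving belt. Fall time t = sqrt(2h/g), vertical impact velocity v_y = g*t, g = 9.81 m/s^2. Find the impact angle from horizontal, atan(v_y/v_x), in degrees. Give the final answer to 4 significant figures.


t = sqrt(2*1.0550/9.81) = 0.463774 s
v_y = 9.81 * 0.463774 = 4.54962 m/s
angle = atan(4.54962 / 1.9860) = 66.42 deg


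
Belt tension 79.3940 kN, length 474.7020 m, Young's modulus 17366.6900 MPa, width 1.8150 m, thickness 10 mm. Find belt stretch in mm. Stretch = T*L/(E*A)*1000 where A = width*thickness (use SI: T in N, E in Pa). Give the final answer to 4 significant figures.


A = 1.8150 * 0.01 = 0.01815 m^2
Stretch = 79.3940*1000 * 474.7020 / (17366.6900e6 * 0.01815) * 1000
Stretch = 119.6 mm


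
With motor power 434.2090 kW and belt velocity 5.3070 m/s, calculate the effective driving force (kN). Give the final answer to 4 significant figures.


Te = P / v = 434.2090 / 5.3070
Te = 81.82 kN


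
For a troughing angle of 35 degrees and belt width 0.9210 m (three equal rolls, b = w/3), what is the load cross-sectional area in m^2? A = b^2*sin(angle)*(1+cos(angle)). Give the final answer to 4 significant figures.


b = 0.9210/3 = 0.307 m
A = 0.307^2 * sin(35 deg) * (1 + cos(35 deg))
A = 0.09834 m^2


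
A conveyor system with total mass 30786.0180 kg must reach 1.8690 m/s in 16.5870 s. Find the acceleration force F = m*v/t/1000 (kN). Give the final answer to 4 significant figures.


F = 30786.0180 * 1.8690 / 16.5870 / 1000
F = 3.469 kN


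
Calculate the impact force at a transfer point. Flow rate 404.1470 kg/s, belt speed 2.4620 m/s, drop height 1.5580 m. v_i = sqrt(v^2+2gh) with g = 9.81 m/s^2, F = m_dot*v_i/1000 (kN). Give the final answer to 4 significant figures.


v_i = sqrt(2.4620^2 + 2*9.81*1.5580) = 6.05222 m/s
F = 404.1470 * 6.05222 / 1000
F = 2.446 kN


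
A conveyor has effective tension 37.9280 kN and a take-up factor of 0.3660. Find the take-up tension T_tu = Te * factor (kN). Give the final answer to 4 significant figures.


T_tu = 37.9280 * 0.3660
T_tu = 13.88 kN


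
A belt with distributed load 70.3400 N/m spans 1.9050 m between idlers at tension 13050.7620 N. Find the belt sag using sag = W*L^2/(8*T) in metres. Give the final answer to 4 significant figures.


sag = 70.3400 * 1.9050^2 / (8 * 13050.7620)
sag = 0.002445 m


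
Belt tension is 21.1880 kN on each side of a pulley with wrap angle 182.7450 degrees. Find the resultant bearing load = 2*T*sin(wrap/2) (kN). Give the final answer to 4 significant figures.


F = 2 * 21.1880 * sin(182.7450/2 deg)
F = 42.36 kN


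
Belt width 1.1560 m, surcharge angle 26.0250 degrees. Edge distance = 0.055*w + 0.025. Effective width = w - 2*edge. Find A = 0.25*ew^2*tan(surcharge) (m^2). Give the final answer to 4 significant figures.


edge = 0.055*1.1560 + 0.025 = 0.08858 m
ew = 1.1560 - 2*0.08858 = 0.97884 m
A = 0.25 * 0.97884^2 * tan(26.0250 deg)
A = 0.1170 m^2


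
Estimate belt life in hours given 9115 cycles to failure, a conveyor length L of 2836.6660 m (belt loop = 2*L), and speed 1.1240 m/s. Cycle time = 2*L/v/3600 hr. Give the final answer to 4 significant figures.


cycle_time = 2 * 2836.6660 / 1.1240 / 3600 = 1.40207 hr
life = 9115 * 1.40207 = 12780 hours


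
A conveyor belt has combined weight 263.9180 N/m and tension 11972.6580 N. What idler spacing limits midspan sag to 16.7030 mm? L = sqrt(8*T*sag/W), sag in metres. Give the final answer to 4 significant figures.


sag = 16.7030/1000 = 0.016703 m
L = sqrt(8 * 11972.6580 * 0.016703 / 263.9180)
L = 2.462 m


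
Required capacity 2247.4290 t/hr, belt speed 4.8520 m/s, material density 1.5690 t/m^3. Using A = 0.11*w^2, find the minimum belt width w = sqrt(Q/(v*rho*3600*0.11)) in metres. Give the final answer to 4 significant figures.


A_req = 2247.4290 / (4.8520 * 1.5690 * 3600) = 0.0820049 m^2
w = sqrt(0.0820049 / 0.11)
w = 0.8634 m


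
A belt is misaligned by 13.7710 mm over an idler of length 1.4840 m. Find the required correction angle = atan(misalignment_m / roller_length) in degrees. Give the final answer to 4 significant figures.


misalign_m = 13.7710 / 1000 = 0.013771 m
angle = atan(0.013771 / 1.4840)
angle = 0.5317 deg


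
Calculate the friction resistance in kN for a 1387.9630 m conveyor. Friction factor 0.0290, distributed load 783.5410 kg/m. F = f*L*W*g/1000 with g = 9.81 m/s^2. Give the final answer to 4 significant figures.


F = 0.0290 * 1387.9630 * 783.5410 * 9.81 / 1000
F = 309.4 kN


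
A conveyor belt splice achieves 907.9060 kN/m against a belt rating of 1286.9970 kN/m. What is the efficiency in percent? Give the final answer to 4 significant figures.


Eff = 907.9060 / 1286.9970 * 100
Eff = 70.54 %
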